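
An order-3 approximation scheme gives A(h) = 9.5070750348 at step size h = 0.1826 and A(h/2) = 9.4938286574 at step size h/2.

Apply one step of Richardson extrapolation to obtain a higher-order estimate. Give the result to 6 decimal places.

9.491936

r = 3, so 2^r = 8.
2^3*A(h/2) = 75.9506292592; minus A(h) gives 66.4435542244.
Denominator 8 − 1 = 7.
Result: 9.4919363178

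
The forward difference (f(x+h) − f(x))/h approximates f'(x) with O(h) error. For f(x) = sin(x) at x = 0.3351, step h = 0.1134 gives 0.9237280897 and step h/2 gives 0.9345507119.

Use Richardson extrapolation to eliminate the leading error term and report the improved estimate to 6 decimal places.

0.945373

Leading term ∝ h^1; use weight 2 = 2^1.
2^1×A(h/2) = 1.8691014238; minus A(h) gives 0.9453733341.
Denominator 2 − 1 = 1.
Extrapolated: 0.9453733341 / 1 = 0.9453733341
Correction |R − A(h/2)| = 1.082e-02; gap |A(h/2) − A(h)| = 1.082e-02.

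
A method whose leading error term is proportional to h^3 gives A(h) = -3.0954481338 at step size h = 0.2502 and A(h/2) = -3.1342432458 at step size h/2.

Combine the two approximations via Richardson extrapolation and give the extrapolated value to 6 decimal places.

-3.139785

Order 3 gives 2^r = 8 and 2^r − 1 = 7.
8·(-3.1342432458) = -25.0739459664; (-25.0739459664) − (-3.0954481338) = -21.9784978326
R = (-21.9784978326)/7 = -3.1397854047
Correction |R − A(h/2)| = 5.542e-03; gap |A(h/2) − A(h)| = 3.880e-02.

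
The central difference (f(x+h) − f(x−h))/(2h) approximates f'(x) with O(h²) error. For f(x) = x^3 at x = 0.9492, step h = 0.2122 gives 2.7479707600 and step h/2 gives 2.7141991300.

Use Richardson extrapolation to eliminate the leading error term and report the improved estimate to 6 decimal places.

Leading term ∝ h^2; use weight 4 = 2^2.
2^2·A(h/2) = 10.8567965200; minus A(h) gives 8.1088257600.
8.1088257600 ÷ 3 = 2.7029419200

2.702942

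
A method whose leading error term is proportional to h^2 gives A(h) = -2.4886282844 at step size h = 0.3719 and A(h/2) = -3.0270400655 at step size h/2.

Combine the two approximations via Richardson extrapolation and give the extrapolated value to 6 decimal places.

Leading term ∝ h^2; use weight 4 = 2^2.
4 × (-3.0270400655) = -12.1081602620; subtract (-2.4886282844) → -9.6195319776
Divide by 2^2 − 1 = 3.
So the Richardson estimate is -3.2065106592.
Gap between inputs: 5.384e-01; correction applied: −0.1794705937.

-3.206511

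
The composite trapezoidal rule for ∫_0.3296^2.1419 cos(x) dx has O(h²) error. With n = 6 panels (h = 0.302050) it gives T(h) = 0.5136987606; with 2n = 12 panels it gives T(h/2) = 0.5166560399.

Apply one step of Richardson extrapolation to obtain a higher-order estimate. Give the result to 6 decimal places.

0.517642

The method has order 2: 2^2 = 4.
4·0.5166560399 − 0.5136987606 = 1.5529253990
Divide by 2^2 − 1 = 3.
1.5529253990 ÷ 3 = 0.5176417997
Shift from A(h/2): +0.0009857598.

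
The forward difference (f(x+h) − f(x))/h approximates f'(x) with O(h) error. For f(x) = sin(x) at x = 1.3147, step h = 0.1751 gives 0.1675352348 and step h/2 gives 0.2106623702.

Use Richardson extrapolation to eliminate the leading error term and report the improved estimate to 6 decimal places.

Leading term ∝ h^1; use weight 2 = 2^1.
2^1*A(h/2) = 0.4213247404; minus A(h) gives 0.2537895056.
Extrapolated: 0.2537895056 / 1 = 0.2537895056

0.253790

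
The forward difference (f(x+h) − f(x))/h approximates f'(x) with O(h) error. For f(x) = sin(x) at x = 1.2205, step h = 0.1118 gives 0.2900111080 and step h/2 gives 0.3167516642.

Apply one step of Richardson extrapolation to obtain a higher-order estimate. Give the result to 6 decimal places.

0.343492

Error is O(h^1); halving h shrinks it by 2^1 = 2.
2·0.3167516642 − 0.2900111080 = 0.3434922204
Extrapolated: 0.3434922204 / 1 = 0.3434922204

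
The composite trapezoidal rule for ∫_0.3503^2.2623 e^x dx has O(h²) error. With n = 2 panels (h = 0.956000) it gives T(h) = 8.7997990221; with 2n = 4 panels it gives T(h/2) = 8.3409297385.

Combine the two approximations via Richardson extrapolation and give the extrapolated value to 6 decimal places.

Order 2 gives 2^r = 4 and 2^r − 1 = 3.
Numerator 4 × A(h/2) − A(h) = 4 × 8.3409297385 − 8.7997990221 = 24.5639199319
Extrapolated: 24.5639199319 / 3 = 8.1879733106

8.187973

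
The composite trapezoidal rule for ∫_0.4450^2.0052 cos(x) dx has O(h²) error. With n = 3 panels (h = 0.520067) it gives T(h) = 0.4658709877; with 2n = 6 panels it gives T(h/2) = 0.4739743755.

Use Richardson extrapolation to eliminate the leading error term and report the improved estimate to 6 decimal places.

0.476676

Method order is 2; weight 2^2 = 4.
2^2·A(h/2) = 1.8958975020; minus A(h) gives 1.4300265143.
Denominator 4 − 1 = 3.
R = 1.4300265143/3 = 0.4766755048
Shift from A(h/2): +0.0027011293.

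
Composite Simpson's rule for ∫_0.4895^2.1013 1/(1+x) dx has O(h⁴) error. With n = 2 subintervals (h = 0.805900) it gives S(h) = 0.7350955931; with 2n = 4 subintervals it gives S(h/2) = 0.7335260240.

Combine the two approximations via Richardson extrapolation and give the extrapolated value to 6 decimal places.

0.733421

Method order is 4; weight 2^4 = 16.
16×0.7335260240 = 11.7364163840; subtract 0.7350955931 → 11.0013207909
Divide by 2^4 − 1 = 15.
R = 11.0013207909/15 = 0.7334213861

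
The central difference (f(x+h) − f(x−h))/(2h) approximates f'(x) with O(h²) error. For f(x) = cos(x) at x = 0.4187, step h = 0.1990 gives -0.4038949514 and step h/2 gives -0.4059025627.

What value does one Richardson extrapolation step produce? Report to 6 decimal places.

-0.406572

Leading term ∝ h^2; use weight 4 = 2^2.
Top: 4(-0.4059025627) − (-0.4038949514) = -1.2197152994
Divide by 2^2 − 1 = 3.
R = (-1.2197152994)/3 = -0.4065717665
Correction |R − A(h/2)| = 6.692e-04; gap |A(h/2) − A(h)| = 2.008e-03.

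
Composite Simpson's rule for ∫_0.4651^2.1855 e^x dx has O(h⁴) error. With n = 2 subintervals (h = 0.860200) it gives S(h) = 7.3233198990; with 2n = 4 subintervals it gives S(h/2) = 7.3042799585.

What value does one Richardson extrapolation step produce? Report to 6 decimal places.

7.303011

Method order is 4; weight 2^4 = 16.
Top: 16(7.3042799585) − (7.3233198990) = 109.5451594370
Denominator 16 − 1 = 15.
R = 109.5451594370/15 = 7.3030106291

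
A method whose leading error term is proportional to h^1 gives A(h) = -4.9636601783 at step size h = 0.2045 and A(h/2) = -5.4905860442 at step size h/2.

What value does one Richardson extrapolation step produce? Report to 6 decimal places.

r = 1: numerator weight 2, denominator 1.
Top: 2(-5.4905860442) − (-4.9636601783) = -6.0175119101
R = (-6.0175119101)/1 = -6.0175119101
Shift from A(h/2): −0.5269258659.

-6.017512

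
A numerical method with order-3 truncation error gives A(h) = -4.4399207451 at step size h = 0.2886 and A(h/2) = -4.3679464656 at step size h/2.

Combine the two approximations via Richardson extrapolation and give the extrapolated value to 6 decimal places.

-4.357664

With r = 3 the leading error scales as h^3, so the weight is 2^3 = 8.
Top: 8(-4.3679464656) − (-4.4399207451) = -30.5036509797
Divide by 2^3 − 1 = 7.
So the Richardson estimate is -4.3576644257.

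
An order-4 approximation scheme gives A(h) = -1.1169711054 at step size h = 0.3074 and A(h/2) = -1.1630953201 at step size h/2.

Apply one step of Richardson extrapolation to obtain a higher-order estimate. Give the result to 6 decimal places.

-1.166170

r = 4, so 2^r = 16.
2^4*A(h/2) = -18.6095251216; minus A(h) gives -17.4925540162.
Denominator 16 − 1 = 15.
Extrapolated: (-17.4925540162) / 15 = -1.1661702677
Shift from A(h/2): −0.0030749476.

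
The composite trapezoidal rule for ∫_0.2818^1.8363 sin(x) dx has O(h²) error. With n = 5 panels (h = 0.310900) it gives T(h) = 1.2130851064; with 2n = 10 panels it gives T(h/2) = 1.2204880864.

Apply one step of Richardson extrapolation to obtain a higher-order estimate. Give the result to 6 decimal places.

1.222956

Method order is 2; weight 2^2 = 4.
4×1.2204880864 = 4.8819523456; 4.8819523456 − 1.2130851064 = 3.6688672392
Divide by 2^2 − 1 = 3.
3.6688672392 ÷ 3 = 1.2229557464
Shift from A(h/2): +0.0024676600.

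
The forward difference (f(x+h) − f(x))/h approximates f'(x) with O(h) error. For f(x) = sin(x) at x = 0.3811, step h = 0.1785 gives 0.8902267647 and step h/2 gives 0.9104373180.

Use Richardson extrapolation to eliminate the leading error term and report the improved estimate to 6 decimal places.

The method has order 1: 2^1 = 2.
Difference of the inputs: 0.9104373180 − 0.8902267647 = 0.0202105533
Divide by 2^1 − 1 = 1: 0.0202105533/1 = 0.0202105533
R = 0.9104373180 + 0.0202105533 = 0.9306478713

0.930648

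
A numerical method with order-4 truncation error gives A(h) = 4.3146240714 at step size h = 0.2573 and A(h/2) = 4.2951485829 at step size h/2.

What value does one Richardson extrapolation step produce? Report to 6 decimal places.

Order 4 gives 2^r = 16 and 2^r − 1 = 15.
Difference of the inputs: 4.2951485829 − 4.3146240714 = -0.0194754885
Divide by 2^4 − 1 = 15: (-0.0194754885)/15 = -0.0012983659
R = 4.2951485829 − 0.0012983659 = 4.2938502170
Shift from A(h/2): −0.0012983659.

4.293850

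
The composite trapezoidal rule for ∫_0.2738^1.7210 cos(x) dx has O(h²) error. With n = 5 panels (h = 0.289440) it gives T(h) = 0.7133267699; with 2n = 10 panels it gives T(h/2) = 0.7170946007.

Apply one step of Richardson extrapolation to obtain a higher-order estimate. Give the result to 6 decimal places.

Method order is 2; weight 2^2 = 4.
2^2 × A(h/2) = 2.8683784028; minus A(h) gives 2.1550516329.
Divide by 2^2 − 1 = 3.
So the Richardson estimate is 0.7183505443.
Gap between inputs: 3.768e-03; correction applied: +0.0012559436.

0.718351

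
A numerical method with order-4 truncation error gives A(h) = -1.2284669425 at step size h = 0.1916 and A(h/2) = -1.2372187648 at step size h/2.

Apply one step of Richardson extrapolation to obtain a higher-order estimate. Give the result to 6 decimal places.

-1.237802

Error is O(h^4); halving h shrinks it by 2^4 = 16.
16 × (-1.2372187648) = -19.7955002368; (-19.7955002368) − (-1.2284669425) = -18.5670332943
Divide by 2^4 − 1 = 15.
So the Richardson estimate is -1.2378022196.
Correction |R − A(h/2)| = 5.835e-04; gap |A(h/2) − A(h)| = 8.752e-03.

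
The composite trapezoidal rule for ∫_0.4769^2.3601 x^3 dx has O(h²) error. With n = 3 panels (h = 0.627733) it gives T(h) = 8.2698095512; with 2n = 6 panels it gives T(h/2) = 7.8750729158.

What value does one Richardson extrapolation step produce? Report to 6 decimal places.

7.743494

Leading term ∝ h^2; use weight 4 = 2^2.
4·7.8750729158 − 8.2698095512 = 23.2304821120
(4·7.8750729158 − 8.2698095512)/(4 − 1) = 7.7434940373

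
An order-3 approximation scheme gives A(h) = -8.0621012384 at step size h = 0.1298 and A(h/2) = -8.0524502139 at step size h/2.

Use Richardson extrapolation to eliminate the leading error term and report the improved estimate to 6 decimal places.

Error is O(h^3); halving h shrinks it by 2^3 = 8.
8 × (-8.0524502139) = -64.4196017112; (-64.4196017112) − (-8.0621012384) = -56.3575004728
(-56.3575004728) ÷ 7 = -8.0510714961
Gap between inputs: 9.651e-03; correction applied: +0.0013787178.

-8.051071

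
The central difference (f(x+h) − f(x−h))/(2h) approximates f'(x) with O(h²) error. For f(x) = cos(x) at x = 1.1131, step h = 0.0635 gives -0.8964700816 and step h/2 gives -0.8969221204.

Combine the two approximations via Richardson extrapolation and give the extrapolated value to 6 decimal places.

r = 2: numerator weight 4, denominator 3.
Numerator 4·A(h/2) − A(h) = 4·(-0.8969221204) − (-0.8964700816) = -2.6912184000
Denominator 4 − 1 = 3.
Result: -0.8970728000
Gap between inputs: 4.520e-04; correction applied: −0.0001506796.

-0.897073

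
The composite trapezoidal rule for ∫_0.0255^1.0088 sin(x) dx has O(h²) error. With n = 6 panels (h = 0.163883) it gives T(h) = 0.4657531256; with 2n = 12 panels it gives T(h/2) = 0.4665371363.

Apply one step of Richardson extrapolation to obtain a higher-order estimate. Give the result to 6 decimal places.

0.466798

r = 2, so 2^r = 4.
Top: 4(0.4665371363) − (0.4657531256) = 1.4003954196
Denominator 4 − 1 = 3.
(4*0.4665371363 − 0.4657531256)/(4 − 1) = 0.4667984732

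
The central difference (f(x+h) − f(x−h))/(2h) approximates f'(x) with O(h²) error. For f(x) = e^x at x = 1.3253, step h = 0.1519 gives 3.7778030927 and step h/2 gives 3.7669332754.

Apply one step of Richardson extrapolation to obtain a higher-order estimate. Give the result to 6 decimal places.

r = 2: numerator weight 4, denominator 3.
Weighted: 15.0677331016 − 3.7778030927 = 11.2899300089
R = 11.2899300089/3 = 3.7633100030

3.763310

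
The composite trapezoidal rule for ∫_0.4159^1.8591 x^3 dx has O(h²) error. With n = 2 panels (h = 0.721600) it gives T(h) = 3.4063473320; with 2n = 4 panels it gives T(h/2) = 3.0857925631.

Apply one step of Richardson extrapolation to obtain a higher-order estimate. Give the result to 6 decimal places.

The method has order 2: 2^2 = 4.
4·3.0857925631 = 12.3431702524; subtract 3.4063473320 → 8.9368229204
Divide by 2^2 − 1 = 3.
8.9368229204 ÷ 3 = 2.9789409735
Shift from A(h/2): −0.1068515896.

2.978941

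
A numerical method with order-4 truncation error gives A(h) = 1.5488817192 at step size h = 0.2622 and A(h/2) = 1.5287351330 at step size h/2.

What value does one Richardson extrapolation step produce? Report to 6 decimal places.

1.527392

With r = 4 the leading error scales as h^4, so the weight is 2^4 = 16.
Numerator 16*A(h/2) − A(h) = 16*1.5287351330 − 1.5488817192 = 22.9108804088
Divide by 2^4 − 1 = 15.
So the Richardson estimate is 1.5273920273.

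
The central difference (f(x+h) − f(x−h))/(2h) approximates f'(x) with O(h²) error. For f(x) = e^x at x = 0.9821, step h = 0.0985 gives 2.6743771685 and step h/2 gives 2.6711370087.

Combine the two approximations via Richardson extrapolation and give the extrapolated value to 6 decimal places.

2.670057

With r = 2 the leading error scales as h^2, so the weight is 2^2 = 4.
4*2.6711370087 = 10.6845480348; subtract 2.6743771685 → 8.0101708663
8.0101708663 ÷ 3 = 2.6700569554
Shift from A(h/2): −0.0010800533.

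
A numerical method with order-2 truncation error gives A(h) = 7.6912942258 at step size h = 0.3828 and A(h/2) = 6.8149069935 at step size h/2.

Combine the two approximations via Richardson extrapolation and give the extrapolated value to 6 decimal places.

6.522778

Method order is 2; weight 2^2 = 4.
Weighted: 27.2596279740 − 7.6912942258 = 19.5683337482
Extrapolated: 19.5683337482 / 3 = 6.5227779161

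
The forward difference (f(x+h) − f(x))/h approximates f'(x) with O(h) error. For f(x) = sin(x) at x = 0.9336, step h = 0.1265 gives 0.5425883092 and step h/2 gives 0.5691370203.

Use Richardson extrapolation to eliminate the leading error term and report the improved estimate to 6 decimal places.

Leading term ∝ h^1; use weight 2 = 2^1.
2 × 0.5691370203 = 1.1382740406; 1.1382740406 − 0.5425883092 = 0.5956857314
Divide by 2^1 − 1 = 1.
R = 0.5956857314/1 = 0.5956857314

0.595686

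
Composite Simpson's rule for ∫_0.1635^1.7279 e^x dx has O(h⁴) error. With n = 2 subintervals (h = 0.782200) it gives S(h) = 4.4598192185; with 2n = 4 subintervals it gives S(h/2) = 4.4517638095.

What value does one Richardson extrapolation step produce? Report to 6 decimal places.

Leading term ∝ h^4; use weight 16 = 2^4.
Difference of the inputs: 4.4517638095 − 4.4598192185 = -0.0080554090
Divide by 2^4 − 1 = 15: (-0.0080554090)/15 = -0.0005370273
R = 4.4517638095 − 0.0005370273 = 4.4512267822
Correction |R − A(h/2)| = 5.370e-04; gap |A(h/2) − A(h)| = 8.055e-03.

4.451227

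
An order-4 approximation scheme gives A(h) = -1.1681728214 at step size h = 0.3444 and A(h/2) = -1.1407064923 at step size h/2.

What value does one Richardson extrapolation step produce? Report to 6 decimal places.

r = 4, so 2^r = 16.
Weighted: (-18.2513038768) − (-1.1681728214) = -17.0831310554
R = (-17.0831310554)/15 = -1.1388754037

-1.138875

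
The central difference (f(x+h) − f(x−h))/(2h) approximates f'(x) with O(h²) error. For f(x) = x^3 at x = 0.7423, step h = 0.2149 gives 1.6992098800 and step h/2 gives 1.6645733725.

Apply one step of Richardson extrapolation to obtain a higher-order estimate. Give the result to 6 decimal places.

Leading term ∝ h^2; use weight 4 = 2^2.
A(h/2) − A(h) = 1.6645733725 − 1.6992098800 = -0.0346365075
Divide by 2^2 − 1 = 3: (-0.0346365075)/3 = -0.0115455025
R = A(h/2) + (A(h/2) − A(h))/3 = 1.6645733725 − 0.0115455025 = 1.6530278700

1.653028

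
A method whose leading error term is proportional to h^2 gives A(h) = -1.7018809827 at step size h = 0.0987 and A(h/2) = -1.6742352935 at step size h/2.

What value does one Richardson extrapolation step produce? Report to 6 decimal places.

-1.665020

r = 2: numerator weight 4, denominator 3.
4*(-1.6742352935) − (-1.7018809827) = -4.9950601913
R = (-4.9950601913)/3 = -1.6650200638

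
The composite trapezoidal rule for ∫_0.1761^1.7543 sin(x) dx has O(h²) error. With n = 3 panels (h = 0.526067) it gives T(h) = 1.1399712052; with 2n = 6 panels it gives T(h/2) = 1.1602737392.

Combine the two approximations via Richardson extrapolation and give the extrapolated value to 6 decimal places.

Order 2 gives 2^r = 4 and 2^r − 1 = 3.
Difference of the inputs: 1.1602737392 − 1.1399712052 = 0.0203025340
Divide by 2^2 − 1 = 3: 0.0203025340/3 = 0.0067675113
R = 1.1602737392 + 0.0067675113 = 1.1670412505
Correction |R − A(h/2)| = 6.768e-03; gap |A(h/2) − A(h)| = 2.030e-02.

1.167041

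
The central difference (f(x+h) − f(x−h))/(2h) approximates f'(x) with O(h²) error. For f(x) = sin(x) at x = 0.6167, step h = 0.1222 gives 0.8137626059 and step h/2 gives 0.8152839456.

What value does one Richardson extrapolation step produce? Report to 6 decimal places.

0.815791

Method order is 2; weight 2^2 = 4.
4*0.8152839456 = 3.2611357824; subtract 0.8137626059 → 2.4473731765
Extrapolated: 2.4473731765 / 3 = 0.8157910588
Gap between inputs: 1.521e-03; correction applied: +0.0005071132.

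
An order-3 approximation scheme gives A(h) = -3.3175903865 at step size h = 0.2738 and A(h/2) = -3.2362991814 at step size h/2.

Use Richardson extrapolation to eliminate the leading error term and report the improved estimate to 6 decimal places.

-3.224686

r = 3: numerator weight 8, denominator 7.
Difference of the inputs: -3.2362991814 − (-3.3175903865) = 0.0812912051
Divide by 2^3 − 1 = 7: 0.0812912051/7 = 0.0116130293
R = A(h/2) + (A(h/2) − A(h))/7 = -3.2362991814 + 0.0116130293 = -3.2246861521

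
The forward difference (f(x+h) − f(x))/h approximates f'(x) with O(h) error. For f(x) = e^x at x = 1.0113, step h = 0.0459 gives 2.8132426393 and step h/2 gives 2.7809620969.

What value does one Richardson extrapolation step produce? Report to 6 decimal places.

Order 1 gives 2^r = 2 and 2^r − 1 = 1.
2·2.7809620969 = 5.5619241938; 5.5619241938 − 2.8132426393 = 2.7486815545
Extrapolated: 2.7486815545 / 1 = 2.7486815545
Correction |R − A(h/2)| = 3.228e-02; gap |A(h/2) − A(h)| = 3.228e-02.

2.748682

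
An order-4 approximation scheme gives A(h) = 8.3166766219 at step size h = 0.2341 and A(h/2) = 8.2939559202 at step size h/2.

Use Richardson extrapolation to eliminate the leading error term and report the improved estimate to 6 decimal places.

8.292441

Method order is 4; weight 2^4 = 16.
16·8.2939559202 = 132.7032947232; 132.7032947232 − 8.3166766219 = 124.3866181013
Denominator 16 − 1 = 15.
Result: 8.2924412068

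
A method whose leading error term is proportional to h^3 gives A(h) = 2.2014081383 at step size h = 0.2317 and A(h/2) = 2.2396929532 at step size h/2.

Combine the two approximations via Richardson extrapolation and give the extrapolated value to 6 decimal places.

2.245162

r = 3: numerator weight 8, denominator 7.
2^3*A(h/2) = 17.9175436256; minus A(h) gives 15.7161354873.
Extrapolated: 15.7161354873 / 7 = 2.2451622125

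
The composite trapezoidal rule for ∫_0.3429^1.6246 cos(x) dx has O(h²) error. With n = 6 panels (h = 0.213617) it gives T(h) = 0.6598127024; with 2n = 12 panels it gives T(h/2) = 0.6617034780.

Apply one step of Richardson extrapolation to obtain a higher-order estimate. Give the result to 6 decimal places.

With r = 2 the leading error scales as h^2, so the weight is 2^2 = 4.
Difference of the inputs: 0.6617034780 − 0.6598127024 = 0.0018907756
Correction (A(h/2) − A(h))/(4 − 1) = 0.0018907756/3 = 0.0006302585
R = 0.6617034780 + 0.0006302585 = 0.6623337365

0.662334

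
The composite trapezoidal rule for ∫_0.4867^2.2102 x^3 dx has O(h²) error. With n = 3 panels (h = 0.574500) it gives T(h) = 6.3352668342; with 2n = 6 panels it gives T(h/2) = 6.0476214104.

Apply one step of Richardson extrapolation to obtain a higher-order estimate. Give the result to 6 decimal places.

5.951740

With r = 2 the leading error scales as h^2, so the weight is 2^2 = 4.
4*6.0476214104 = 24.1904856416; 24.1904856416 − 6.3352668342 = 17.8552188074
Extrapolated: 17.8552188074 / 3 = 5.9517396025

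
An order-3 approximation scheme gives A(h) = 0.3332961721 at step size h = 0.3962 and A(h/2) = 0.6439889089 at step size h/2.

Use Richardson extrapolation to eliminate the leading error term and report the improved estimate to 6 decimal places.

0.688374

The method has order 3: 2^3 = 8.
8 × 0.6439889089 − 0.3332961721 = 4.8186150991
4.8186150991 ÷ 7 = 0.6883735856
Gap between inputs: 3.107e-01; correction applied: +0.0443846767.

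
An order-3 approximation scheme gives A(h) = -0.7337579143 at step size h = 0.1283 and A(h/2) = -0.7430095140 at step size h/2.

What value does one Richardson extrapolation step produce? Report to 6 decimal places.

The method has order 3: 2^3 = 8.
Numerator 8×A(h/2) − A(h) = 8×(-0.7430095140) − (-0.7337579143) = -5.2103181977
(-5.2103181977) ÷ 7 = -0.7443311711
Gap between inputs: 9.252e-03; correction applied: −0.0013216571.

-0.744331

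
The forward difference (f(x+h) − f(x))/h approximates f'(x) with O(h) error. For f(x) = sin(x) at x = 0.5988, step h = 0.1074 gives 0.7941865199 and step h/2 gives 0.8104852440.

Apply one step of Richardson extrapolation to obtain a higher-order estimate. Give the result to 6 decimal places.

With r = 1 the leading error scales as h^1, so the weight is 2^1 = 2.
2*0.8104852440 = 1.6209704880; subtract 0.7941865199 → 0.8267839681
(2*0.8104852440 − 0.7941865199)/(2 − 1) = 0.8267839681

0.826784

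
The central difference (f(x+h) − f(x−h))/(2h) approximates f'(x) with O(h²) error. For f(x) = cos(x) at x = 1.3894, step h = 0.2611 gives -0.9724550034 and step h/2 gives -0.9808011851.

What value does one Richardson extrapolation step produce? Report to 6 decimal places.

With r = 2 the leading error scales as h^2, so the weight is 2^2 = 4.
Top: 4(-0.9808011851) − (-0.9724550034) = -2.9507497370
Denominator 4 − 1 = 3.
Extrapolated: (-2.9507497370) / 3 = -0.9835832457

-0.983583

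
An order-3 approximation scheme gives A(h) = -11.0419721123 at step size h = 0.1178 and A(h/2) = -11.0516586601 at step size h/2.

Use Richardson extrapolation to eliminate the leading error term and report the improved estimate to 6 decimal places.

-11.053042

Method order is 3; weight 2^3 = 8.
8*(-11.0516586601) − (-11.0419721123) = -77.3712971685
Extrapolated: (-77.3712971685) / 7 = -11.0530424526
Correction |R − A(h/2)| = 1.384e-03; gap |A(h/2) − A(h)| = 9.687e-03.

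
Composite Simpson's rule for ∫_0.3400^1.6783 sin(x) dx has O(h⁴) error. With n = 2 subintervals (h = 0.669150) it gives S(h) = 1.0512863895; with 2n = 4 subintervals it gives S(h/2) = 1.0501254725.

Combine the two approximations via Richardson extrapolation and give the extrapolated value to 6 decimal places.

1.050048

The method has order 4: 2^4 = 16.
Top: 16(1.0501254725) − (1.0512863895) = 15.7507211705
R = 15.7507211705/15 = 1.0500480780
Correction |R − A(h/2)| = 7.739e-05; gap |A(h/2) − A(h)| = 1.161e-03.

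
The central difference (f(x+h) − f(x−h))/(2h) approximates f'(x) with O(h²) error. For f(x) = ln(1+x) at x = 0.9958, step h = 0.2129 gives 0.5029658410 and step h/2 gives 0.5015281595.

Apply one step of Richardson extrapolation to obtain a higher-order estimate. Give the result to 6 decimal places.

0.501049

Method order is 2; weight 2^2 = 4.
A(h/2) − A(h) = 0.5015281595 − 0.5029658410 = -0.0014376815
Divide by 2^2 − 1 = 3: (-0.0014376815)/3 = -0.0004792272
R = A(h/2) + (A(h/2) − A(h))/3 = 0.5015281595 − 0.0004792272 = 0.5010489323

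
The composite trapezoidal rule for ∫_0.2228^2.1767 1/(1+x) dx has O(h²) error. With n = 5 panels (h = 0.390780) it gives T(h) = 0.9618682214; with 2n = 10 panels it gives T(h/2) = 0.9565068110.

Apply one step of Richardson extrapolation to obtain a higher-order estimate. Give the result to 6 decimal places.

0.954720

Error is O(h^2); halving h shrinks it by 2^2 = 4.
Top: 4(0.9565068110) − (0.9618682214) = 2.8641590226
(4*0.9565068110 − 0.9618682214)/(4 − 1) = 0.9547196742
Shift from A(h/2): −0.0017871368.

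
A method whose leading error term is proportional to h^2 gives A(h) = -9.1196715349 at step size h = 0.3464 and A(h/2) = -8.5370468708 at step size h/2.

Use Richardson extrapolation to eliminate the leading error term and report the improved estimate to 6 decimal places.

r = 2, so 2^r = 4.
4 × (-8.5370468708) = -34.1481874832; (-34.1481874832) − (-9.1196715349) = -25.0285159483
Denominator 4 − 1 = 3.
Result: -8.3428386494

-8.342839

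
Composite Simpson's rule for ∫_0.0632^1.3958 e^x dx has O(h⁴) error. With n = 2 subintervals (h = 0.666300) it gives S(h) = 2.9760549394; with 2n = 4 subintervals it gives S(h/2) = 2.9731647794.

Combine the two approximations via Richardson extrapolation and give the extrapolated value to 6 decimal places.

With r = 4 the leading error scales as h^4, so the weight is 2^4 = 16.
2^4·A(h/2) = 47.5706364704; minus A(h) gives 44.5945815310.
Denominator 16 − 1 = 15.
So the Richardson estimate is 2.9729721021.
Shift from A(h/2): −0.0001926773.

2.972972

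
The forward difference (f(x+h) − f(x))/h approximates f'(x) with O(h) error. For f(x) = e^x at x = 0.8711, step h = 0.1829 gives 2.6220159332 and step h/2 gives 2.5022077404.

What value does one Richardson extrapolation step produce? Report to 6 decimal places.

2.382400

Error is O(h^1); halving h shrinks it by 2^1 = 2.
Weighted: 5.0044154808 − 2.6220159332 = 2.3823995476
Denominator 2 − 1 = 1.
Extrapolated: 2.3823995476 / 1 = 2.3823995476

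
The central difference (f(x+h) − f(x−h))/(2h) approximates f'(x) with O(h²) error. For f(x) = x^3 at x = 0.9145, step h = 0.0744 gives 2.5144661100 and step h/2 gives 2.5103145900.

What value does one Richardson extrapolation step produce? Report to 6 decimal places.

Method order is 2; weight 2^2 = 4.
Difference of the inputs: 2.5103145900 − 2.5144661100 = -0.0041515200
Divide by 2^2 − 1 = 3: (-0.0041515200)/3 = -0.0013838400
R = 2.5103145900 − 0.0013838400 = 2.5089307500

2.508931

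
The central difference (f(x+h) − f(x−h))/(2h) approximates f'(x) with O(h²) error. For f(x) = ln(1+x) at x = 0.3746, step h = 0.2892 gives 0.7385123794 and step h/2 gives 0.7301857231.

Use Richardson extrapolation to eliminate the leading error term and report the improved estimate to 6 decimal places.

0.727410

Leading term ∝ h^2; use weight 4 = 2^2.
2^2·A(h/2) = 2.9207428924; minus A(h) gives 2.1822305130.
2.1822305130 ÷ 3 = 0.7274101710
Shift from A(h/2): −0.0027755521.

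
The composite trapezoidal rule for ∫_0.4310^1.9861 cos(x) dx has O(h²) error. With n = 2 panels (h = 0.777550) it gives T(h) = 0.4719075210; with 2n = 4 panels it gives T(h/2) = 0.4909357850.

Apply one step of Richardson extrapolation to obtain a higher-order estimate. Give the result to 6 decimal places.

0.497279

With r = 2 the leading error scales as h^2, so the weight is 2^2 = 4.
4·0.4909357850 = 1.9637431400; subtract 0.4719075210 → 1.4918356190
Denominator 4 − 1 = 3.
Result: 0.4972785397
Gap between inputs: 1.903e-02; correction applied: +0.0063427547.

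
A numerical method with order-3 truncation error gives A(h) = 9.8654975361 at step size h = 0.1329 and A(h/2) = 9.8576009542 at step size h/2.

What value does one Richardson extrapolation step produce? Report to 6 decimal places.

9.856473

Order 3 gives 2^r = 8 and 2^r − 1 = 7.
8*9.8576009542 = 78.8608076336; subtract 9.8654975361 → 68.9953100975
Divide by 2^3 − 1 = 7.
R = 68.9953100975/7 = 9.8564728711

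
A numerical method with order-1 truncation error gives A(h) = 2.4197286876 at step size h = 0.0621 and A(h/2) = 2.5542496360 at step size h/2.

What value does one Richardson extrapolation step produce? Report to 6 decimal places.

2.688771

Error is O(h^1); halving h shrinks it by 2^1 = 2.
Numerator 2 × A(h/2) − A(h) = 2 × 2.5542496360 − 2.4197286876 = 2.6887705844
Divide by 2^1 − 1 = 1.
2.6887705844 ÷ 1 = 2.6887705844
Gap between inputs: 1.345e-01; correction applied: +0.1345209484.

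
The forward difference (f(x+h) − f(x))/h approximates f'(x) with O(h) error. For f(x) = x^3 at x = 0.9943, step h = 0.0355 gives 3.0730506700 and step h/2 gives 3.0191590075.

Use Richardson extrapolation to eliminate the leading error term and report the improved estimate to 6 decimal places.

r = 1: numerator weight 2, denominator 1.
2*3.0191590075 = 6.0383180150; 6.0383180150 − 3.0730506700 = 2.9652673450
2.9652673450 ÷ 1 = 2.9652673450

2.965267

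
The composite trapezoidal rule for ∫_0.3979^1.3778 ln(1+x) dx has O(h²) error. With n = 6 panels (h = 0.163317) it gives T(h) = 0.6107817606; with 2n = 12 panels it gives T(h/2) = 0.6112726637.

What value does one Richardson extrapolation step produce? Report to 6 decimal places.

0.611436

Error is O(h^2); halving h shrinks it by 2^2 = 4.
Difference of the inputs: 0.6112726637 − 0.6107817606 = 0.0004909031
Correction (A(h/2) − A(h))/(4 − 1) = 0.0004909031/3 = 0.0001636344
R = 0.6112726637 + 0.0001636344 = 0.6114362981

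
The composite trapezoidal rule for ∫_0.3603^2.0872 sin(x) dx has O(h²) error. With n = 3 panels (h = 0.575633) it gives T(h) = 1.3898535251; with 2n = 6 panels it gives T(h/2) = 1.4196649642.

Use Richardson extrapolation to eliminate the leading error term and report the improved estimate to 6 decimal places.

1.429602

The method has order 2: 2^2 = 4.
Difference of the inputs: 1.4196649642 − 1.3898535251 = 0.0298114391
Correction (A(h/2) − A(h))/(4 − 1) = 0.0298114391/3 = 0.0099371464
R = A(h/2) + (A(h/2) − A(h))/3 = 1.4196649642 + 0.0099371464 = 1.4296021106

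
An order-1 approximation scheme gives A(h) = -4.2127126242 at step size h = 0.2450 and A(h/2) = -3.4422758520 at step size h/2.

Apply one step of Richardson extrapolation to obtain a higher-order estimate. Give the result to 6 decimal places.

r = 1, so 2^r = 2.
Numerator 2×A(h/2) − A(h) = 2×(-3.4422758520) − (-4.2127126242) = -2.6718390798
(2×(-3.4422758520) − (-4.2127126242))/(2 − 1) = -2.6718390798
Gap between inputs: 7.704e-01; correction applied: +0.7704367722.

-2.671839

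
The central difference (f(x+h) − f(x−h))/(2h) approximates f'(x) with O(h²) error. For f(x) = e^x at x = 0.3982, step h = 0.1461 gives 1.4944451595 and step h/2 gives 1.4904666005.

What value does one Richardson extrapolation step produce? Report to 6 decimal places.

1.489140

r = 2, so 2^r = 4.
Top: 4(1.4904666005) − (1.4944451595) = 4.4674212425
Divide by 2^2 − 1 = 3.
Result: 1.4891404142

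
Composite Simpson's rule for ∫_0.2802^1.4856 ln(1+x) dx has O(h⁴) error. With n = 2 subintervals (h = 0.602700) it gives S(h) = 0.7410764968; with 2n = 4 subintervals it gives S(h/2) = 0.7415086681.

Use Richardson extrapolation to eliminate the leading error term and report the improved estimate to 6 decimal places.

Method order is 4; weight 2^4 = 16.
Numerator 16·A(h/2) − A(h) = 16·0.7415086681 − 0.7410764968 = 11.1230621928
11.1230621928 ÷ 15 = 0.7415374795

0.741537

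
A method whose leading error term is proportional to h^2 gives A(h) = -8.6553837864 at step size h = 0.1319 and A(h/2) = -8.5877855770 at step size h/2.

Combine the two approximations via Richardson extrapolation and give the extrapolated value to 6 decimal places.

-8.565253

Error is O(h^2); halving h shrinks it by 2^2 = 4.
4 × (-8.5877855770) = -34.3511423080; subtract (-8.6553837864) → -25.6957585216
Denominator 4 − 1 = 3.
(4 × (-8.5877855770) − (-8.6553837864))/(4 − 1) = -8.5652528405
Shift from A(h/2): +0.0225327365.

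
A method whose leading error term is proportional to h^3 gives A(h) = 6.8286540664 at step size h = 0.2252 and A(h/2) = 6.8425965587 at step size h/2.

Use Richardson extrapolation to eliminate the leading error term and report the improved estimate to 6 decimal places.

6.844588

The method has order 3: 2^3 = 8.
8×6.8425965587 = 54.7407724696; subtract 6.8286540664 → 47.9121184032
Divide by 2^3 − 1 = 7.
(8×6.8425965587 − 6.8286540664)/(8 − 1) = 6.8445883433
Gap between inputs: 1.394e-02; correction applied: +0.0019917846.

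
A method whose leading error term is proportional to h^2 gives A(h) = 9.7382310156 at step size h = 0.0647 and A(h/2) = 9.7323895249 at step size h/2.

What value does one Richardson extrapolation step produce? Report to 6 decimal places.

Method order is 2; weight 2^2 = 4.
Top: 4(9.7323895249) − (9.7382310156) = 29.1913270840
Denominator 4 − 1 = 3.
Result: 9.7304423613
Correction |R − A(h/2)| = 1.947e-03; gap |A(h/2) − A(h)| = 5.841e-03.

9.730442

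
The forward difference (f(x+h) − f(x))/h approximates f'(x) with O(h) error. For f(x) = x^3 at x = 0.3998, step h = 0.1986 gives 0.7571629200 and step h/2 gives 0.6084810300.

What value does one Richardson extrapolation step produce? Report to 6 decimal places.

0.459799

Error is O(h^1); halving h shrinks it by 2^1 = 2.
Numerator 2×A(h/2) − A(h) = 2×0.6084810300 − 0.7571629200 = 0.4597991400
0.4597991400 ÷ 1 = 0.4597991400
Gap between inputs: 1.487e-01; correction applied: −0.1486818900.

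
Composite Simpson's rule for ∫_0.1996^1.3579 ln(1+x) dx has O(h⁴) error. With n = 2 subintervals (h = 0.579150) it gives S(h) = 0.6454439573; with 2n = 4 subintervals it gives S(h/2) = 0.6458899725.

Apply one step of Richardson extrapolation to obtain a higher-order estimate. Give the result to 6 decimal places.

0.645920

r = 4, so 2^r = 16.
Numerator 16×A(h/2) − A(h) = 16×0.6458899725 − 0.6454439573 = 9.6887956027
R = 9.6887956027/15 = 0.6459197068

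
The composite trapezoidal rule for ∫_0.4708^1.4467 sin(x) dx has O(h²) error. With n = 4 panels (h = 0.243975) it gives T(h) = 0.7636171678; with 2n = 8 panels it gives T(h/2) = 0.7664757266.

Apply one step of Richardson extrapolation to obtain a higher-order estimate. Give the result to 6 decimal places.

0.767429

Order 2 gives 2^r = 4 and 2^r − 1 = 3.
A(h/2) − A(h) = 0.7664757266 − 0.7636171678 = 0.0028585588
Correction (A(h/2) − A(h))/(4 − 1) = 0.0028585588/3 = 0.0009528529
R = A(h/2) + (A(h/2) − A(h))/3 = 0.7664757266 + 0.0009528529 = 0.7674285795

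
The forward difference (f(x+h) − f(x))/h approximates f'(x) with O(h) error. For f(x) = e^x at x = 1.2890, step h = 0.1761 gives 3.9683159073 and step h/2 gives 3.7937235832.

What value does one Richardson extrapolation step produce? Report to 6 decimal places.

3.619131

Method order is 1; weight 2^1 = 2.
2×3.7937235832 = 7.5874471664; 7.5874471664 − 3.9683159073 = 3.6191312591
Extrapolated: 3.6191312591 / 1 = 3.6191312591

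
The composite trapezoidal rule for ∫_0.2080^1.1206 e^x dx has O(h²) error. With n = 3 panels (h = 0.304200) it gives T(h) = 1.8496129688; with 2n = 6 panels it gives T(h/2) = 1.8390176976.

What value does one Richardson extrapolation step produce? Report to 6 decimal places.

With r = 2 the leading error scales as h^2, so the weight is 2^2 = 4.
2^2 × A(h/2) = 7.3560707904; minus A(h) gives 5.5064578216.
5.5064578216 ÷ 3 = 1.8354859405

1.835486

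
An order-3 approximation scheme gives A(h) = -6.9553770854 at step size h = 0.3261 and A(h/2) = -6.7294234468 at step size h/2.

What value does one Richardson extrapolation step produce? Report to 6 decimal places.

Leading term ∝ h^3; use weight 8 = 2^3.
Numerator 8 × A(h/2) − A(h) = 8 × (-6.7294234468) − (-6.9553770854) = -46.8800104890
Denominator 8 − 1 = 7.
So the Richardson estimate is -6.6971443556.
Gap between inputs: 2.260e-01; correction applied: +0.0322790912.

-6.697144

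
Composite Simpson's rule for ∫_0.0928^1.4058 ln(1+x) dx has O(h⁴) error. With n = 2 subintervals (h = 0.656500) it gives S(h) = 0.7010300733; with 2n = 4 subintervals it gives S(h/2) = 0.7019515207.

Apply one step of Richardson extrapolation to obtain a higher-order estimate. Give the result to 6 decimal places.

Order 4 gives 2^r = 16 and 2^r − 1 = 15.
2^4·A(h/2) = 11.2312243312; minus A(h) gives 10.5301942579.
10.5301942579 ÷ 15 = 0.7020129505
Gap between inputs: 9.214e-04; correction applied: +0.0000614298.

0.702013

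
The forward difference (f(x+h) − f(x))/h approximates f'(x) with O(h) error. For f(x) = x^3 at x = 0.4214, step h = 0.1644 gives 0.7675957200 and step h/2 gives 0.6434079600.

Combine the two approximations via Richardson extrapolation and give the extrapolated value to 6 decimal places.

The method has order 1: 2^1 = 2.
2*0.6434079600 − 0.7675957200 = 0.5192202000
Divide by 2^1 − 1 = 1.
R = 0.5192202000/1 = 0.5192202000
Gap between inputs: 1.242e-01; correction applied: −0.1241877600.

0.519220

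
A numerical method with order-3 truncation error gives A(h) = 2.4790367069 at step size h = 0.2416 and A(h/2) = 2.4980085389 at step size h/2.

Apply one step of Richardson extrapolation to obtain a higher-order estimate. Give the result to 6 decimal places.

2.500719

With r = 3 the leading error scales as h^3, so the weight is 2^3 = 8.
Top: 8(2.4980085389) − (2.4790367069) = 17.5050316043
R = 17.5050316043/7 = 2.5007188006
Gap between inputs: 1.897e-02; correction applied: +0.0027102617.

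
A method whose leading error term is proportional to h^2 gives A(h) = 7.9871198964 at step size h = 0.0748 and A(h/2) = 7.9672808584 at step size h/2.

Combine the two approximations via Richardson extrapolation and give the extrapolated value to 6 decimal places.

7.960668

r = 2, so 2^r = 4.
4 × 7.9672808584 − 7.9871198964 = 23.8820035372
23.8820035372 ÷ 3 = 7.9606678457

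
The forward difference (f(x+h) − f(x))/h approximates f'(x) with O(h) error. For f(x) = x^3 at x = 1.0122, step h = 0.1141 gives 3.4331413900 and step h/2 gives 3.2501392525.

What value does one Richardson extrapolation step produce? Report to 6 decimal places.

With r = 1 the leading error scales as h^1, so the weight is 2^1 = 2.
Top: 2(3.2501392525) − (3.4331413900) = 3.0671371150
Divide by 2^1 − 1 = 1.
(2*3.2501392525 − 3.4331413900)/(2 − 1) = 3.0671371150
Shift from A(h/2): −0.1830021375.

3.067137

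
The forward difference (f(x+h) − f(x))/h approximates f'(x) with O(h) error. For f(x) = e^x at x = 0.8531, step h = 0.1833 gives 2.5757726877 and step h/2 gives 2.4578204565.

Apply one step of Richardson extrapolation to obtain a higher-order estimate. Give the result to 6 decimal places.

2.339868

Leading term ∝ h^1; use weight 2 = 2^1.
Weighted: 4.9156409130 − 2.5757726877 = 2.3398682253
Divide by 2^1 − 1 = 1.
R = 2.3398682253/1 = 2.3398682253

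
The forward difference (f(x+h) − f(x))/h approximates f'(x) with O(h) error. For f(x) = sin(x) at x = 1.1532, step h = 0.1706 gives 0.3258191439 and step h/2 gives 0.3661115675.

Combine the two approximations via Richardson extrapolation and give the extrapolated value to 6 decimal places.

0.406404

Error is O(h^1); halving h shrinks it by 2^1 = 2.
2^1*A(h/2) = 0.7322231350; minus A(h) gives 0.4064039911.
(2*0.3661115675 − 0.3258191439)/(2 − 1) = 0.4064039911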